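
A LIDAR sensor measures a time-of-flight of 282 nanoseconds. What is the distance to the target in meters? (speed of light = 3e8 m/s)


tof = 282 ns = 2.82e-07 s
dist = c * tof / 2
= 3e8 * 2.82e-07 / 2
= 42.3 m


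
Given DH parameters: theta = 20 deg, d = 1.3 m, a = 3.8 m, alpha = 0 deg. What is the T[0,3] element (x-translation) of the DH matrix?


T[0,3] = a * cos(theta)
= 3.8 * cos(20 deg)
= 3.8 * 0.9397
= 3.5708


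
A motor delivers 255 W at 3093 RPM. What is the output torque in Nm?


omega = 3093 * 2*pi/60 = 323.8982 rad/s
tau = P / omega = 255 / 323.8982
= 0.7873 Nm


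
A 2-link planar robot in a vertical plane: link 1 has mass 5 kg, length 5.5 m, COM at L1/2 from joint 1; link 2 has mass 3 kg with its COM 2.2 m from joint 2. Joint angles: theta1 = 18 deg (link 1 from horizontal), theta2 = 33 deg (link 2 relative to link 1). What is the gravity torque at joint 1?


Horizontal distance from joint 1 to link-1 COM:
  x_c1 = (L1/2)*cos(t1) = 2.75 * 0.9511 = 2.6154 m
Horizontal distance from joint 1 to link-2 COM:
  x_c2 = L1*cos(t1) + Lc2*cos(t1+t2)
       = 5.5*0.9511 + 2.2*0.6293 = 6.6153 m
tau1 = m1*g*x_c1 + m2*g*x_c2
     = 5*9.81*2.6154 + 3*9.81*6.6153
     = 128.2856 + 194.6887
     = 322.9744 Nm


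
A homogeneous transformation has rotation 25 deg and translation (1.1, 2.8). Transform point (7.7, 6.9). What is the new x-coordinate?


x' = cos(theta)*px - sin(theta)*py + tx
= 0.9063*7.7 - 0.4226*6.9 + 1.1
= 5.1625


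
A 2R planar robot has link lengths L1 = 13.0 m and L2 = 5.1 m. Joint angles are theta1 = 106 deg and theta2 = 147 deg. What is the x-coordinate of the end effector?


Convert angles to radians: theta1 = 1.85, theta2 = 2.5656
x = L1*cos(theta1) + L2*cos(theta1+theta2)
x = -3.5833 + -1.4911
x = -5.0744


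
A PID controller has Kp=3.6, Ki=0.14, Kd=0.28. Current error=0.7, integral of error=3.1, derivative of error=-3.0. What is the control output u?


u = Kp*e + Ki*int(e) + Kd*de/dt
= 3.6*0.7 + 0.14*3.1 + 0.28*(-3.0)
= 2.52 + 0.434 + -0.84
= 2.114


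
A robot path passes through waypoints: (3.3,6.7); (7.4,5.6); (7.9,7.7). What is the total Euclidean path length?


Segment lengths:
  seg1 = sqrt((4.1)^2 + (-1.1)^2) = 4.245
  seg2 = sqrt((0.5)^2 + (2.1)^2) = 2.1587
Total = 6.4037


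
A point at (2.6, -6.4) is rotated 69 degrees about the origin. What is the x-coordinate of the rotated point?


x' = x*cos(theta) - y*sin(theta)
cos(69 deg) = 0.3584, sin(69 deg) = 0.9336
x' = 2.6 * 0.3584 - -6.4 * 0.9336
= 0.9318 - -5.9749
= 6.9067


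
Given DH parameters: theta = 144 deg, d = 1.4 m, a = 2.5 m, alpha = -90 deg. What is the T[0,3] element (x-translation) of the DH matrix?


T[0,3] = a * cos(theta)
= 2.5 * cos(144 deg)
= 2.5 * -0.809
= -2.0225


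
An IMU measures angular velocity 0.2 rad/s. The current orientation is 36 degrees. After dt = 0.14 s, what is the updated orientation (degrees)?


delta_theta = w * dt = 0.2 * 0.14 = 0.028 rad
= 1.6043 deg
theta_new = 36 + 1.6043 = 37.6043 deg


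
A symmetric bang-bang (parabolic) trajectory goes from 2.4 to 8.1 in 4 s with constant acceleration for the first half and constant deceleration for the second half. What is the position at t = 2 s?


Symmetric rest-to-rest: each phase covers (pf-p0)/2 in time T/2. 0.5*a*(T/2)^2 = (pf-p0)/2 => a = 4*(pf-p0)/T^2
a = 4*(8.1-2.4)/4^2 = 1.425
t = 2 is in the acceleration phase (t <= T/2).
p = p0 + 0.5*a*t^2 = 2.4 + 0.5*1.425*2^2
= 5.25


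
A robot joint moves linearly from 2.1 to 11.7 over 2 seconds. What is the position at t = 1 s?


s = t/T = 1/2 = 0.5
p(t) = p0 + (pf-p0)*s
= 2.1 + (11.7 - 2.1) * 0.5
= 6.9


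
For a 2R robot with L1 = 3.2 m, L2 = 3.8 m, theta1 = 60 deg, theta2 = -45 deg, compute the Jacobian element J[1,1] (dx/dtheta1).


J[1,1] = -L1*sin(t1) - L2*sin(t1+t2)
= -3.2*sin(60) - 3.8*sin(15)
= -3.7548


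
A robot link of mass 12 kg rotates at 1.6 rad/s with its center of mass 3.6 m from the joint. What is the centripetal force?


F = m * omega^2 * r
= 12 * 1.6^2 * 3.6
= 12 * 2.56 * 3.6
= 110.592 N


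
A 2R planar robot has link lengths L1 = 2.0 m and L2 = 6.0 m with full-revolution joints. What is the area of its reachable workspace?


r_max = L1 + L2 = 8.0 m
r_min = |L1 - L2| = 4.0 m
Area = pi*(r_max^2 - r_min^2)
= pi*(64.0 - 16.0)
= pi * 48.0
= 150.7964 m^2


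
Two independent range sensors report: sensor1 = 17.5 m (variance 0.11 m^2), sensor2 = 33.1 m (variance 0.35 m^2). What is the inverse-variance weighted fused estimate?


w1 = (1/var1) / (1/var1 + 1/var2)
   = 9.0909 / (9.0909 + 2.8571) = 0.7609
w2 = 1 - w1 = 0.2391
fused = w1*s1 + w2*s2 = 13.3152 + 7.9152
= 21.2304 m


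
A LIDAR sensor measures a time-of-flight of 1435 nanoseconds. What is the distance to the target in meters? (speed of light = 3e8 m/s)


tof = 1435 ns = 1.435e-06 s
dist = c * tof / 2
= 3e8 * 1.435e-06 / 2
= 215.25 m


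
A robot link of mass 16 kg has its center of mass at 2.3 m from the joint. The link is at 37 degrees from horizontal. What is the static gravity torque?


tau = m*g*L*cos(angle)
= 16 * 9.81 * 2.3 * cos(37 deg)
= 16 * 9.81 * 2.3 * 0.7986
= 288.3138 Nm


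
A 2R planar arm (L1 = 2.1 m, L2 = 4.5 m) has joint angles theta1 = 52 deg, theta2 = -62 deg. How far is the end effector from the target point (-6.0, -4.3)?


End effector via forward kinematics:
x = L1*cos(t1) + L2*cos(t1+t2) = 5.7245
y = L1*sin(t1) + L2*sin(t1+t2) = 0.8734
Distance to target:
d = sqrt((-6.0 - 5.7245)^2 + (-4.3 - 0.8734)^2)
= sqrt(137.4645 + 26.7641)
= 12.8152 m


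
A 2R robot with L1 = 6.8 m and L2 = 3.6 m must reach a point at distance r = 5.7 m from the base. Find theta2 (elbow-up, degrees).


cos(theta2) = (r^2 - L1^2 - L2^2) / (2*L1*L2)
cos(theta2) = (32.49 - 46.24 - 12.96) / 48.96
cos(theta2) = -0.545547
theta2 = 123.0621 degrees


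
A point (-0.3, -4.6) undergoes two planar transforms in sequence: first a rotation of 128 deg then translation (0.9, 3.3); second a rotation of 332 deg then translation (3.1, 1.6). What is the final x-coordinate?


After transform 1:
x1 = cos(128)*-0.3 - sin(128)*-4.6 + 0.9 = 4.7095
y1 = sin(128)*-0.3 + cos(128)*-4.6 + 3.3 = 5.8956
After transform 2:
x2 = cos(332)*4.7095 - sin(332)*5.8956 + 3.1
= 10.0261


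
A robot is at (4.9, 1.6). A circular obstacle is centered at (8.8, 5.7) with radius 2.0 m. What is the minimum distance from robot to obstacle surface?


center_dist = sqrt((4.9-8.8)^2 + (1.6-5.7)^2)
= sqrt(15.21 + 16.81)
= 5.6586
min_dist = center_dist - radius = 5.6586 - 2.0 = 3.6586 m


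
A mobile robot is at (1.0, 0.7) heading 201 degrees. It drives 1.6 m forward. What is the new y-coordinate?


y_new = y0 + d*sin(theta)
= 0.7 + 1.6*sin(201)
= 0.7 + -0.5734
= 0.1266


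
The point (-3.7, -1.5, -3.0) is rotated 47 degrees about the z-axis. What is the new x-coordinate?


Rotation about z-axis: x' = x*cos(theta) - y*sin(theta)
= -3.7 * 0.682 - -1.5 * 0.7314
= -1.4264


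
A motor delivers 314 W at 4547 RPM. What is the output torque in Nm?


omega = 4547 * 2*pi/60 = 476.1607 rad/s
tau = P / omega = 314 / 476.1607
= 0.6594 Nm


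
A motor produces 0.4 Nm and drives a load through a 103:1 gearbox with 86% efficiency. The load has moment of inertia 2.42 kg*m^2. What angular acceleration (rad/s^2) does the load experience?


tau_out = tau_motor * N * eta
= 0.4 * 103 * 0.86 = 35.432 Nm
alpha = tau_out / I = 35.432 / 2.42
= 14.6413 rad/s^2


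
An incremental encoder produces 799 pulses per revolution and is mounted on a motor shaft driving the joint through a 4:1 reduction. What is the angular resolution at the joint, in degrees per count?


counts per rev = 799
effective counts at joint = 799 * 4 = 3196
resolution = 360 / 3196
= 0.1126 deg/count


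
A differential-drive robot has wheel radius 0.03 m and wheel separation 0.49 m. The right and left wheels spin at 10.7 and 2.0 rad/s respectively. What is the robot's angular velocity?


vR = r*wR = 0.03*10.7 = 0.321 m/s
vL = r*wL = 0.03*2.0 = 0.06 m/s
v = (vR+vL)/2 = 0.1905 m/s
omega = (vR-vL)/L = 0.5327 rad/s
angular velocity = 0.5327 rad/s


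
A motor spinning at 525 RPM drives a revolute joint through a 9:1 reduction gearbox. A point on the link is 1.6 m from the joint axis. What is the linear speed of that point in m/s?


omega_motor = 525 * 2*pi/60 = 54.9779 rad/s
omega_joint = omega_motor / 9 = 6.1087 rad/s
v = omega_joint * r = 6.1087 * 1.6
= 9.7738 m/s


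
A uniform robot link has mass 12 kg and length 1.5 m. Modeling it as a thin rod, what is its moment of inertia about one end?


I = (1/3) * m * L^2
= (1/3) * 12 * 1.5^2
= 0.333333 * 12 * 2.25
= 9.0 kg*m^2


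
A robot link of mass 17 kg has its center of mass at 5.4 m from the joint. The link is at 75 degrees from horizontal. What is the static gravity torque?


tau = m*g*L*cos(angle)
= 17 * 9.81 * 5.4 * cos(75 deg)
= 17 * 9.81 * 5.4 * 0.2588
= 233.0816 Nm


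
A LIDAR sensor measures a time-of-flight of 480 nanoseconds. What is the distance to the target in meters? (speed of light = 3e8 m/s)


tof = 480 ns = 4.8e-07 s
dist = c * tof / 2
= 3e8 * 4.8e-07 / 2
= 72.0 m


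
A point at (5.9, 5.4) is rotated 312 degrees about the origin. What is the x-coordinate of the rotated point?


x' = x*cos(theta) - y*sin(theta)
cos(312 deg) = 0.6691, sin(312 deg) = -0.7431
x' = 5.9 * 0.6691 - 5.4 * -0.7431
= 3.9479 - -4.013
= 7.9609


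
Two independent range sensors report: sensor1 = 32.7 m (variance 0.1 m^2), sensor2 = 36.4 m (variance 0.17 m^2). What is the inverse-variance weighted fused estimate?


w1 = (1/var1) / (1/var1 + 1/var2)
   = 10.0 / (10.0 + 5.8824) = 0.6296
w2 = 1 - w1 = 0.3704
fused = w1*s1 + w2*s2 = 20.5889 + 13.4815
= 34.0704 m


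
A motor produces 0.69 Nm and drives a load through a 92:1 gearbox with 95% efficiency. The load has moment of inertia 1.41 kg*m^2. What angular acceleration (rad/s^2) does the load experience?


tau_out = tau_motor * N * eta
= 0.69 * 92 * 0.95 = 60.306 Nm
alpha = tau_out / I = 60.306 / 1.41
= 42.7702 rad/s^2


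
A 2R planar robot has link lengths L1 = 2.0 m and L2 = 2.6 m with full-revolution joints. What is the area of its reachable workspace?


r_max = L1 + L2 = 4.6 m
r_min = |L1 - L2| = 0.6 m
Area = pi*(r_max^2 - r_min^2)
= pi*(21.16 - 0.36)
= pi * 20.8
= 65.3451 m^2


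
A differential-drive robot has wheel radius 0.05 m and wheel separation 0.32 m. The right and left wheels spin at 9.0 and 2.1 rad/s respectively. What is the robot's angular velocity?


vR = r*wR = 0.05*9.0 = 0.45 m/s
vL = r*wL = 0.05*2.1 = 0.105 m/s
v = (vR+vL)/2 = 0.2775 m/s
omega = (vR-vL)/L = 1.0781 rad/s
angular velocity = 1.0781 rad/s


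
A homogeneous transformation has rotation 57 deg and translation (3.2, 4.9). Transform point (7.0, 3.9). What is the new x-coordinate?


x' = cos(theta)*px - sin(theta)*py + tx
= 0.5446*7.0 - 0.8387*3.9 + 3.2
= 3.7417


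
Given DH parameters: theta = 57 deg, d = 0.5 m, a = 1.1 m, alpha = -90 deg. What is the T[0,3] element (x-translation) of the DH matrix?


T[0,3] = a * cos(theta)
= 1.1 * cos(57 deg)
= 1.1 * 0.5446
= 0.5991


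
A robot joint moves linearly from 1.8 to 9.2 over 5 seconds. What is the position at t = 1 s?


s = t/T = 1/5 = 0.2
p(t) = p0 + (pf-p0)*s
= 1.8 + (9.2 - 1.8) * 0.2
= 3.28


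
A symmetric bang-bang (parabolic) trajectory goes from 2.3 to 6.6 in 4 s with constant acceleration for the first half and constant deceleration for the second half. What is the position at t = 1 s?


Symmetric rest-to-rest: each phase covers (pf-p0)/2 in time T/2. 0.5*a*(T/2)^2 = (pf-p0)/2 => a = 4*(pf-p0)/T^2
a = 4*(6.6-2.3)/4^2 = 1.075
t = 1 is in the acceleration phase (t <= T/2).
p = p0 + 0.5*a*t^2 = 2.3 + 0.5*1.075*1^2
= 2.8375


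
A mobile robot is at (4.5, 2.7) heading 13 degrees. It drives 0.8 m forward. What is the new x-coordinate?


x_new = x0 + d*cos(theta)
= 4.5 + 0.8*cos(13)
= 4.5 + 0.7795
= 5.2795


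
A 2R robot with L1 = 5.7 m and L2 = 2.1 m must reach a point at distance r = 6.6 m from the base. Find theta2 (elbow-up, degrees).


cos(theta2) = (r^2 - L1^2 - L2^2) / (2*L1*L2)
cos(theta2) = (43.56 - 32.49 - 4.41) / 23.94
cos(theta2) = 0.278195
theta2 = 73.8475 degrees


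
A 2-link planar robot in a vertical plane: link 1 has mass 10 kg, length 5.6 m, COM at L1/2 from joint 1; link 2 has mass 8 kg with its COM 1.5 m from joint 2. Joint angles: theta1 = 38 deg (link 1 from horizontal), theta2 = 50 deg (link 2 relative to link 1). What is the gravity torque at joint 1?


Horizontal distance from joint 1 to link-1 COM:
  x_c1 = (L1/2)*cos(t1) = 2.8 * 0.788 = 2.2064 m
Horizontal distance from joint 1 to link-2 COM:
  x_c2 = L1*cos(t1) + Lc2*cos(t1+t2)
       = 5.6*0.788 + 1.5*0.0349 = 4.4652 m
tau1 = m1*g*x_c1 + m2*g*x_c2
     = 10*9.81*2.2064 + 8*9.81*4.4652
     = 216.4508 + 350.4296
     = 566.8804 Nm


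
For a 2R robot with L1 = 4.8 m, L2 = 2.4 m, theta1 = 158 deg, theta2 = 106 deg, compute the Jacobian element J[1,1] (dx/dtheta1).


J[1,1] = -L1*sin(t1) - L2*sin(t1+t2)
= -4.8*sin(158) - 2.4*sin(264)
= 0.5887


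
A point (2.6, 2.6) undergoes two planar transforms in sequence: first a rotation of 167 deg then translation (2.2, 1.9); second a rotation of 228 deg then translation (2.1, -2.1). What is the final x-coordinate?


After transform 1:
x1 = cos(167)*2.6 - sin(167)*2.6 + 2.2 = -0.9182
y1 = sin(167)*2.6 + cos(167)*2.6 + 1.9 = -0.0485
After transform 2:
x2 = cos(228)*-0.9182 - sin(228)*-0.0485 + 2.1
= 2.6784


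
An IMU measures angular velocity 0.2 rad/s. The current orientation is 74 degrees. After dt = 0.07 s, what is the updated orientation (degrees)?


delta_theta = w * dt = 0.2 * 0.07 = 0.014 rad
= 0.8021 deg
theta_new = 74 + 0.8021 = 74.8021 deg


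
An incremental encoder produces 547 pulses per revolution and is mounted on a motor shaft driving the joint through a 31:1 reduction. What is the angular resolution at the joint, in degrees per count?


counts per rev = 547
effective counts at joint = 547 * 31 = 16957
resolution = 360 / 16957
= 0.0212 deg/count


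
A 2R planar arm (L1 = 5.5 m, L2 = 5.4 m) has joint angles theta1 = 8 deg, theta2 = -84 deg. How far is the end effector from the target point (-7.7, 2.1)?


End effector via forward kinematics:
x = L1*cos(t1) + L2*cos(t1+t2) = 6.7529
y = L1*sin(t1) + L2*sin(t1+t2) = -4.4741
Distance to target:
d = sqrt((-7.7 - 6.7529)^2 + (2.1 - -4.4741)^2)
= sqrt(208.8849 + 43.2194)
= 15.8778 m


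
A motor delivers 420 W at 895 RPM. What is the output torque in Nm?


omega = 895 * 2*pi/60 = 93.7242 rad/s
tau = P / omega = 420 / 93.7242
= 4.4812 Nm


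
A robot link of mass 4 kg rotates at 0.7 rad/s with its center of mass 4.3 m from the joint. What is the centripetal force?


F = m * omega^2 * r
= 4 * 0.7^2 * 4.3
= 4 * 0.49 * 4.3
= 8.428 N


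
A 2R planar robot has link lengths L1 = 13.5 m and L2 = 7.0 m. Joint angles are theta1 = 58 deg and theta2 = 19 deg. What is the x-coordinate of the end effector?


Convert angles to radians: theta1 = 1.0123, theta2 = 0.3316
x = L1*cos(theta1) + L2*cos(theta1+theta2)
x = 7.1539 + 1.5747
x = 8.7286


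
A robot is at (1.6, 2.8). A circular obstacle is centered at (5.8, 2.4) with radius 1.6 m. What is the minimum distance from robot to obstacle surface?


center_dist = sqrt((1.6-5.8)^2 + (2.8-2.4)^2)
= sqrt(17.64 + 0.16)
= 4.219
min_dist = center_dist - radius = 4.219 - 1.6 = 2.619 m


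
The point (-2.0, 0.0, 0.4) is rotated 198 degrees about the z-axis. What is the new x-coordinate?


Rotation about z-axis: x' = x*cos(theta) - y*sin(theta)
= -2.0 * -0.9511 - 0.0 * -0.309
= 1.9021


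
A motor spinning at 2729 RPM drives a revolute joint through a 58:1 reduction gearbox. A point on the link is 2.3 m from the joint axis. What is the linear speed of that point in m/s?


omega_motor = 2729 * 2*pi/60 = 285.7802 rad/s
omega_joint = omega_motor / 58 = 4.9272 rad/s
v = omega_joint * r = 4.9272 * 2.3
= 11.3327 m/s


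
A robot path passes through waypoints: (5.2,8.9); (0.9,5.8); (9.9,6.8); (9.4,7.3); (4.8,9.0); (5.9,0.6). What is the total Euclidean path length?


Segment lengths:
  seg1 = sqrt((-4.3)^2 + (-3.1)^2) = 5.3009
  seg2 = sqrt((9.0)^2 + (1.0)^2) = 9.0554
  seg3 = sqrt((-0.5)^2 + (0.5)^2) = 0.7071
  seg4 = sqrt((-4.6)^2 + (1.7)^2) = 4.9041
  seg5 = sqrt((1.1)^2 + (-8.4)^2) = 8.4717
Total = 28.4392


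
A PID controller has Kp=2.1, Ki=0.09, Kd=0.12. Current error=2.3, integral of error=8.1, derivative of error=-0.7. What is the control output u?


u = Kp*e + Ki*int(e) + Kd*de/dt
= 2.1*2.3 + 0.09*8.1 + 0.12*(-0.7)
= 4.83 + 0.729 + -0.084
= 5.475


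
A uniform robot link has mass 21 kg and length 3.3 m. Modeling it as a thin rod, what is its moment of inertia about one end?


I = (1/3) * m * L^2
= (1/3) * 21 * 3.3^2
= 0.333333 * 21 * 10.89
= 76.23 kg*m^2


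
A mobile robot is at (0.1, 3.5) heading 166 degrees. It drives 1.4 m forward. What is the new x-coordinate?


x_new = x0 + d*cos(theta)
= 0.1 + 1.4*cos(166)
= 0.1 + -1.3584
= -1.2584


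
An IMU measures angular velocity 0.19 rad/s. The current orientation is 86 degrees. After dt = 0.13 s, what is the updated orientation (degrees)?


delta_theta = w * dt = 0.19 * 0.13 = 0.0247 rad
= 1.4152 deg
theta_new = 86 + 1.4152 = 87.4152 deg


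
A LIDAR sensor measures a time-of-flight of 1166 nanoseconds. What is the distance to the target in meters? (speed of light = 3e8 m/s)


tof = 1166 ns = 1.166e-06 s
dist = c * tof / 2
= 3e8 * 1.166e-06 / 2
= 174.9 m


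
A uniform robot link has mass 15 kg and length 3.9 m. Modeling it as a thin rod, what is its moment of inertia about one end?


I = (1/3) * m * L^2
= (1/3) * 15 * 3.9^2
= 0.333333 * 15 * 15.21
= 76.05 kg*m^2


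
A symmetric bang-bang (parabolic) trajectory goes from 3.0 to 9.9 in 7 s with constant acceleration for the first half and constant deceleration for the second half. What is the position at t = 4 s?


Symmetric rest-to-rest: each phase covers (pf-p0)/2 in time T/2. 0.5*a*(T/2)^2 = (pf-p0)/2 => a = 4*(pf-p0)/T^2
a = 4*(9.9-3.0)/7^2 = 0.5633
t = 4 is in the deceleration phase (t > T/2).
p = pf - 0.5*a*(T-t)^2 = 9.9 - 0.5*0.5633*3^2
= 7.3653


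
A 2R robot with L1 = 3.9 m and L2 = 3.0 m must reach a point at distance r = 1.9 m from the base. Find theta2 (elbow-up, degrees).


cos(theta2) = (r^2 - L1^2 - L2^2) / (2*L1*L2)
cos(theta2) = (3.61 - 15.21 - 9.0) / 23.4
cos(theta2) = -0.880342
theta2 = 151.6836 degrees


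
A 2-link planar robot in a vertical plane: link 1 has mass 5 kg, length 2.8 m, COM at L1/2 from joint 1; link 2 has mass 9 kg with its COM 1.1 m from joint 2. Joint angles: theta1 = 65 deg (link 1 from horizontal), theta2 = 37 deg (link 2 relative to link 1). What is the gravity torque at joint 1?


Horizontal distance from joint 1 to link-1 COM:
  x_c1 = (L1/2)*cos(t1) = 1.4 * 0.4226 = 0.5917 m
Horizontal distance from joint 1 to link-2 COM:
  x_c2 = L1*cos(t1) + Lc2*cos(t1+t2)
       = 2.8*0.4226 + 1.1*-0.2079 = 0.9546 m
tau1 = m1*g*x_c1 + m2*g*x_c2
     = 5*9.81*0.5917 + 9*9.81*0.9546
     = 29.0212 + 84.2841
     = 113.3053 Nm


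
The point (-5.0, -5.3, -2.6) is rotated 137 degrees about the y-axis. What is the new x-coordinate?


Rotation about y-axis: x' = x*cos(theta) + z*sin(theta)
= -5.0 * -0.7314 + -2.6 * 0.682
= 1.8836


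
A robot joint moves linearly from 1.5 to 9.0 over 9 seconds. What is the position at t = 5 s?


s = t/T = 5/9 = 0.5556
p(t) = p0 + (pf-p0)*s
= 1.5 + (9.0 - 1.5) * 0.5556
= 5.6667


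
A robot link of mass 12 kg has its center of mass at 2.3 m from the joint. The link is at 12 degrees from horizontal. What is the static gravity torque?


tau = m*g*L*cos(angle)
= 12 * 9.81 * 2.3 * cos(12 deg)
= 12 * 9.81 * 2.3 * 0.9781
= 264.8393 Nm


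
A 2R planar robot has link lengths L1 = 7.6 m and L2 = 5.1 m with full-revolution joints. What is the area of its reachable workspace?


r_max = L1 + L2 = 12.7 m
r_min = |L1 - L2| = 2.5 m
Area = pi*(r_max^2 - r_min^2)
= pi*(161.29 - 6.25)
= pi * 155.04
= 487.0725 m^2


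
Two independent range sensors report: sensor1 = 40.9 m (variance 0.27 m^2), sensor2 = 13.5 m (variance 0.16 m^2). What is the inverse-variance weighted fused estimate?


w1 = (1/var1) / (1/var1 + 1/var2)
   = 3.7037 / (3.7037 + 6.25) = 0.3721
w2 = 1 - w1 = 0.6279
fused = w1*s1 + w2*s2 = 15.2186 + 8.4767
= 23.6953 m


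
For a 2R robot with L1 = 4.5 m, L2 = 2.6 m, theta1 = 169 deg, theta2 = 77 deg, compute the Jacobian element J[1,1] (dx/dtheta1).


J[1,1] = -L1*sin(t1) - L2*sin(t1+t2)
= -4.5*sin(169) - 2.6*sin(246)
= 1.5166


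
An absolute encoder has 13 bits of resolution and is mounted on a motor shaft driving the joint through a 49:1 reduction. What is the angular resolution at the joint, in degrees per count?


counts = 2^13 = 8192
effective counts at joint = 8192 * 49 = 401408
resolution = 360 / 401408
= 8.9684e-04 deg/count


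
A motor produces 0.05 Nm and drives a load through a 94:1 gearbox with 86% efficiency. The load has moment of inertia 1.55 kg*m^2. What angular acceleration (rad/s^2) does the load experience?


tau_out = tau_motor * N * eta
= 0.05 * 94 * 0.86 = 4.042 Nm
alpha = tau_out / I = 4.042 / 1.55
= 2.6077 rad/s^2


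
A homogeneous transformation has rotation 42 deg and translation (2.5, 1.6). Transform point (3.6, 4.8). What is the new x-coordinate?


x' = cos(theta)*px - sin(theta)*py + tx
= 0.7431*3.6 - 0.6691*4.8 + 2.5
= 1.9635


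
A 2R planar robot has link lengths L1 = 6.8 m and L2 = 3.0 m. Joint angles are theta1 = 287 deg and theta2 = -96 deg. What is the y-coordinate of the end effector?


Convert angles to radians: theta1 = 5.0091, theta2 = -1.6755
y = L1*sin(theta1) + L2*sin(theta1+theta2)
y = -6.5029 + -0.5724
y = -7.0753


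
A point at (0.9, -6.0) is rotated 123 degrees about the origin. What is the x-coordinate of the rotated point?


x' = x*cos(theta) - y*sin(theta)
cos(123 deg) = -0.5446, sin(123 deg) = 0.8387
x' = 0.9 * -0.5446 - -6.0 * 0.8387
= -0.4902 - -5.032
= 4.5418


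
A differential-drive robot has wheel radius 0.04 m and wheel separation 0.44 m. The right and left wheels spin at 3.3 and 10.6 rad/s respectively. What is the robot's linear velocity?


vR = r*wR = 0.04*3.3 = 0.132 m/s
vL = r*wL = 0.04*10.6 = 0.424 m/s
v = (vR+vL)/2 = 0.278 m/s
omega = (vR-vL)/L = -0.6636 rad/s
linear velocity = 0.278 m/s


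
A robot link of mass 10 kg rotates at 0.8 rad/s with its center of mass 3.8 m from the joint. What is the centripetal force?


F = m * omega^2 * r
= 10 * 0.8^2 * 3.8
= 10 * 0.64 * 3.8
= 24.32 N


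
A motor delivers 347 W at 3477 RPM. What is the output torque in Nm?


omega = 3477 * 2*pi/60 = 364.1106 rad/s
tau = P / omega = 347 / 364.1106
= 0.953 Nm


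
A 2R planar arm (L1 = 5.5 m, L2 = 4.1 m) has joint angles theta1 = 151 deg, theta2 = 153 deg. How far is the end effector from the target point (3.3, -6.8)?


End effector via forward kinematics:
x = L1*cos(t1) + L2*cos(t1+t2) = -2.5177
y = L1*sin(t1) + L2*sin(t1+t2) = -0.7326
Distance to target:
d = sqrt((3.3 - -2.5177)^2 + (-6.8 - -0.7326)^2)
= sqrt(33.8458 + 36.8133)
= 8.4059 m


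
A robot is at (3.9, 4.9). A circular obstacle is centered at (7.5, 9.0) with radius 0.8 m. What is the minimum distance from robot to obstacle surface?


center_dist = sqrt((3.9-7.5)^2 + (4.9-9.0)^2)
= sqrt(12.96 + 16.81)
= 5.4562
min_dist = center_dist - radius = 5.4562 - 0.8 = 4.6562 m


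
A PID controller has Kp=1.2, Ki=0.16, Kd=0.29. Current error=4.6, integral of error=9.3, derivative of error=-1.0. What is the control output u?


u = Kp*e + Ki*int(e) + Kd*de/dt
= 1.2*4.6 + 0.16*9.3 + 0.29*(-1.0)
= 5.52 + 1.488 + -0.29
= 6.718


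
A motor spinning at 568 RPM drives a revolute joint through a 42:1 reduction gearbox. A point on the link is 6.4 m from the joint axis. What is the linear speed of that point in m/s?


omega_motor = 568 * 2*pi/60 = 59.4808 rad/s
omega_joint = omega_motor / 42 = 1.4162 rad/s
v = omega_joint * r = 1.4162 * 6.4
= 9.0637 m/s


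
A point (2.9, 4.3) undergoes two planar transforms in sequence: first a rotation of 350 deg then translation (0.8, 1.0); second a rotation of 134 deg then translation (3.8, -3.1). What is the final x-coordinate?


After transform 1:
x1 = cos(350)*2.9 - sin(350)*4.3 + 0.8 = 4.4026
y1 = sin(350)*2.9 + cos(350)*4.3 + 1.0 = 4.7311
After transform 2:
x2 = cos(134)*4.4026 - sin(134)*4.7311 + 3.8
= -2.6616


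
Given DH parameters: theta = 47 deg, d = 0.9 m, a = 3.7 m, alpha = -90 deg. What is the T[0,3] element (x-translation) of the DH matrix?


T[0,3] = a * cos(theta)
= 3.7 * cos(47 deg)
= 3.7 * 0.682
= 2.5234


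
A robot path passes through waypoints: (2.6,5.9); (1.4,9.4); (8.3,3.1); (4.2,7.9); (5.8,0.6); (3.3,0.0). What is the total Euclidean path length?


Segment lengths:
  seg1 = sqrt((-1.2)^2 + (3.5)^2) = 3.7
  seg2 = sqrt((6.9)^2 + (-6.3)^2) = 9.3434
  seg3 = sqrt((-4.1)^2 + (4.8)^2) = 6.3127
  seg4 = sqrt((1.6)^2 + (-7.3)^2) = 7.4733
  seg5 = sqrt((-2.5)^2 + (-0.6)^2) = 2.571
Total = 29.4004


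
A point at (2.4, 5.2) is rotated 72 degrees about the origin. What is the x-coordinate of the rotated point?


x' = x*cos(theta) - y*sin(theta)
cos(72 deg) = 0.309, sin(72 deg) = 0.9511
x' = 2.4 * 0.309 - 5.2 * 0.9511
= 0.7416 - 4.9455
= -4.2039


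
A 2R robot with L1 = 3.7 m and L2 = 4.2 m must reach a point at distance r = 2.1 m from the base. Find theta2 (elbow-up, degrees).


cos(theta2) = (r^2 - L1^2 - L2^2) / (2*L1*L2)
cos(theta2) = (4.41 - 13.69 - 17.64) / 31.08
cos(theta2) = -0.866152
theta2 = 150.0145 degrees


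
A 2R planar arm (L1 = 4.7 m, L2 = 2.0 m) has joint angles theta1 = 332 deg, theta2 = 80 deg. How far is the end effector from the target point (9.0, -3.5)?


End effector via forward kinematics:
x = L1*cos(t1) + L2*cos(t1+t2) = 5.3812
y = L1*sin(t1) + L2*sin(t1+t2) = -0.6305
Distance to target:
d = sqrt((9.0 - 5.3812)^2 + (-3.5 - -0.6305)^2)
= sqrt(13.0959 + 8.2341)
= 4.6184 m


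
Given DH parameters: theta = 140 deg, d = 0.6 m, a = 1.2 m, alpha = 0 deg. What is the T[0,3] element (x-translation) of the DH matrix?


T[0,3] = a * cos(theta)
= 1.2 * cos(140 deg)
= 1.2 * -0.766
= -0.9193


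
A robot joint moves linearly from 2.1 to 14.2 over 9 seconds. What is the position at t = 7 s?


s = t/T = 7/9 = 0.7778
p(t) = p0 + (pf-p0)*s
= 2.1 + (14.2 - 2.1) * 0.7778
= 11.5111


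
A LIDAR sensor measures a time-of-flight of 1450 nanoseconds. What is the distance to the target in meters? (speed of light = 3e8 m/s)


tof = 1450 ns = 1.45e-06 s
dist = c * tof / 2
= 3e8 * 1.45e-06 / 2
= 217.5 m


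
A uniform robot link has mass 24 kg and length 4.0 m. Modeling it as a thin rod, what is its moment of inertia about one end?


I = (1/3) * m * L^2
= (1/3) * 24 * 4.0^2
= 0.333333 * 24 * 16.0
= 128.0 kg*m^2


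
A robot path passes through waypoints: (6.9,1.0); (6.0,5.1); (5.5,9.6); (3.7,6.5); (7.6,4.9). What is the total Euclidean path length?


Segment lengths:
  seg1 = sqrt((-0.9)^2 + (4.1)^2) = 4.1976
  seg2 = sqrt((-0.5)^2 + (4.5)^2) = 4.5277
  seg3 = sqrt((-1.8)^2 + (-3.1)^2) = 3.5847
  seg4 = sqrt((3.9)^2 + (-1.6)^2) = 4.2154
Total = 16.5254


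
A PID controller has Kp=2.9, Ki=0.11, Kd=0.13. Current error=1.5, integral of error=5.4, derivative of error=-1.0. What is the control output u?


u = Kp*e + Ki*int(e) + Kd*de/dt
= 2.9*1.5 + 0.11*5.4 + 0.13*(-1.0)
= 4.35 + 0.594 + -0.13
= 4.814


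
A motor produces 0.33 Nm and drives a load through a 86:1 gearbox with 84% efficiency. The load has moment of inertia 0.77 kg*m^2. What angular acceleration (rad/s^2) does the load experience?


tau_out = tau_motor * N * eta
= 0.33 * 86 * 0.84 = 23.8392 Nm
alpha = tau_out / I = 23.8392 / 0.77
= 30.96 rad/s^2


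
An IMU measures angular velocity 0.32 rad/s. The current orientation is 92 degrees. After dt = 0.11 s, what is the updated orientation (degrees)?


delta_theta = w * dt = 0.32 * 0.11 = 0.0352 rad
= 2.0168 deg
theta_new = 92 + 2.0168 = 94.0168 deg


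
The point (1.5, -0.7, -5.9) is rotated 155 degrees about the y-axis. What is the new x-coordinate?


Rotation about y-axis: x' = x*cos(theta) + z*sin(theta)
= 1.5 * -0.9063 + -5.9 * 0.4226
= -3.8529


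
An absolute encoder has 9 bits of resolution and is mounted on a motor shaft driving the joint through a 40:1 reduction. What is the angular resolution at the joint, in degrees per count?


counts = 2^9 = 512
effective counts at joint = 512 * 40 = 20480
resolution = 360 / 20480
= 0.0176 deg/count


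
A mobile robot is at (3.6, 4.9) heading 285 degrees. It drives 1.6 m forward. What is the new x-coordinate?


x_new = x0 + d*cos(theta)
= 3.6 + 1.6*cos(285)
= 3.6 + 0.4141
= 4.0141


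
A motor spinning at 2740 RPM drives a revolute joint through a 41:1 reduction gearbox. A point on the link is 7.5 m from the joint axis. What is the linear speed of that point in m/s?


omega_motor = 2740 * 2*pi/60 = 286.9321 rad/s
omega_joint = omega_motor / 41 = 6.9983 rad/s
v = omega_joint * r = 6.9983 * 7.5
= 52.4876 m/s


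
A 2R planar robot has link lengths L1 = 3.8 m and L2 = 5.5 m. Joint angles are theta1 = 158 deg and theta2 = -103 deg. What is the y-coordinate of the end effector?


Convert angles to radians: theta1 = 2.7576, theta2 = -1.7977
y = L1*sin(theta1) + L2*sin(theta1+theta2)
y = 1.4235 + 4.5053
y = 5.9288


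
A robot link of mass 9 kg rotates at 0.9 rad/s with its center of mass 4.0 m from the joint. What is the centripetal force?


F = m * omega^2 * r
= 9 * 0.9^2 * 4.0
= 9 * 0.81 * 4.0
= 29.16 N


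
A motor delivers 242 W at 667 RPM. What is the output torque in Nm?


omega = 667 * 2*pi/60 = 69.8481 rad/s
tau = P / omega = 242 / 69.8481
= 3.4647 Nm


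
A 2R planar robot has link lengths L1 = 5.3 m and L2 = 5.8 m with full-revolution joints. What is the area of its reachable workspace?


r_max = L1 + L2 = 11.1 m
r_min = |L1 - L2| = 0.5 m
Area = pi*(r_max^2 - r_min^2)
= pi*(123.21 - 0.25)
= pi * 122.96
= 386.2902 m^2


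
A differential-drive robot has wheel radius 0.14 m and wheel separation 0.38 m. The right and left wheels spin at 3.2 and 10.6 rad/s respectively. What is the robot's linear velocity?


vR = r*wR = 0.14*3.2 = 0.448 m/s
vL = r*wL = 0.14*10.6 = 1.484 m/s
v = (vR+vL)/2 = 0.966 m/s
omega = (vR-vL)/L = -2.7263 rad/s
linear velocity = 0.966 m/s


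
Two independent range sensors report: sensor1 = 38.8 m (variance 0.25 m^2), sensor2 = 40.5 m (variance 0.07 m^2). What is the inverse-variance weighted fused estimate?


w1 = (1/var1) / (1/var1 + 1/var2)
   = 4.0 / (4.0 + 14.2857) = 0.2188
w2 = 1 - w1 = 0.7812
fused = w1*s1 + w2*s2 = 8.4875 + 31.6406
= 40.1281 m


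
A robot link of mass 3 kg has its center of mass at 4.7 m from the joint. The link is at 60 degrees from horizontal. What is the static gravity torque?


tau = m*g*L*cos(angle)
= 3 * 9.81 * 4.7 * cos(60 deg)
= 3 * 9.81 * 4.7 * 0.5
= 69.1605 Nm


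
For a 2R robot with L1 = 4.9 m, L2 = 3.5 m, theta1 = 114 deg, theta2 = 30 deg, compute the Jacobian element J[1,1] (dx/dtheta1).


J[1,1] = -L1*sin(t1) - L2*sin(t1+t2)
= -4.9*sin(114) - 3.5*sin(144)
= -6.5336


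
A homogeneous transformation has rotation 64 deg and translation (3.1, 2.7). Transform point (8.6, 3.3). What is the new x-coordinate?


x' = cos(theta)*px - sin(theta)*py + tx
= 0.4384*8.6 - 0.8988*3.3 + 3.1
= 3.904


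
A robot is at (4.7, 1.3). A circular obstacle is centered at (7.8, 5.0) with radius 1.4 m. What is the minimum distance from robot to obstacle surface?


center_dist = sqrt((4.7-7.8)^2 + (1.3-5.0)^2)
= sqrt(9.61 + 13.69)
= 4.827
min_dist = center_dist - radius = 4.827 - 1.4 = 3.427 m


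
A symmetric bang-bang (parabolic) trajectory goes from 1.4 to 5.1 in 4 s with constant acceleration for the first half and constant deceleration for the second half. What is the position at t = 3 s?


Symmetric rest-to-rest: each phase covers (pf-p0)/2 in time T/2. 0.5*a*(T/2)^2 = (pf-p0)/2 => a = 4*(pf-p0)/T^2
a = 4*(5.1-1.4)/4^2 = 0.925
t = 3 is in the deceleration phase (t > T/2).
p = pf - 0.5*a*(T-t)^2 = 5.1 - 0.5*0.925*1^2
= 4.6375


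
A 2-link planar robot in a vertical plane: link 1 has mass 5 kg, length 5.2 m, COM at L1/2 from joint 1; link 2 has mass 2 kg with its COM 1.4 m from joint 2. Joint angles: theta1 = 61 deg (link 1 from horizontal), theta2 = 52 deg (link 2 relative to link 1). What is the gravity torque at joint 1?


Horizontal distance from joint 1 to link-1 COM:
  x_c1 = (L1/2)*cos(t1) = 2.6 * 0.4848 = 1.2605 m
Horizontal distance from joint 1 to link-2 COM:
  x_c2 = L1*cos(t1) + Lc2*cos(t1+t2)
       = 5.2*0.4848 + 1.4*-0.3907 = 1.974 m
tau1 = m1*g*x_c1 + m2*g*x_c2
     = 5*9.81*1.2605 + 2*9.81*1.974
     = 61.8278 + 38.7296
     = 100.5574 Nm


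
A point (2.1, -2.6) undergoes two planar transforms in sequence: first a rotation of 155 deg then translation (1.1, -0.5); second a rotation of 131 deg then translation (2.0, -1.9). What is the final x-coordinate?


After transform 1:
x1 = cos(155)*2.1 - sin(155)*-2.6 + 1.1 = 0.2956
y1 = sin(155)*2.1 + cos(155)*-2.6 + -0.5 = 2.7439
After transform 2:
x2 = cos(131)*0.2956 - sin(131)*2.7439 + 2.0
= -0.2648


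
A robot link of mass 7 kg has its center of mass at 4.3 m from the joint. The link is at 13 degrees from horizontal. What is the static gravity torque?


tau = m*g*L*cos(angle)
= 7 * 9.81 * 4.3 * cos(13 deg)
= 7 * 9.81 * 4.3 * 0.9744
= 287.713 Nm


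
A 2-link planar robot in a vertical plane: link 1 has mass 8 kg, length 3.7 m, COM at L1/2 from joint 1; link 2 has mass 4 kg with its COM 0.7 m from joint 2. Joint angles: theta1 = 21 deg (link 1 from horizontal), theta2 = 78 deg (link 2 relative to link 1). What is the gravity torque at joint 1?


Horizontal distance from joint 1 to link-1 COM:
  x_c1 = (L1/2)*cos(t1) = 1.85 * 0.9336 = 1.7271 m
Horizontal distance from joint 1 to link-2 COM:
  x_c2 = L1*cos(t1) + Lc2*cos(t1+t2)
       = 3.7*0.9336 + 0.7*-0.1564 = 3.3447 m
tau1 = m1*g*x_c1 + m2*g*x_c2
     = 8*9.81*1.7271 + 4*9.81*3.3447
     = 135.5447 + 131.2477
     = 266.7924 Nm


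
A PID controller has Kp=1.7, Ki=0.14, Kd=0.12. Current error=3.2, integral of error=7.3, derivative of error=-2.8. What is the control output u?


u = Kp*e + Ki*int(e) + Kd*de/dt
= 1.7*3.2 + 0.14*7.3 + 0.12*(-2.8)
= 5.44 + 1.022 + -0.336
= 6.126


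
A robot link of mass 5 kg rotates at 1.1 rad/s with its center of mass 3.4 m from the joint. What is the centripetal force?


F = m * omega^2 * r
= 5 * 1.1^2 * 3.4
= 5 * 1.21 * 3.4
= 20.57 N


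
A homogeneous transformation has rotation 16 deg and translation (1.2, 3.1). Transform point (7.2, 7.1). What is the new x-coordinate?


x' = cos(theta)*px - sin(theta)*py + tx
= 0.9613*7.2 - 0.2756*7.1 + 1.2
= 6.1641


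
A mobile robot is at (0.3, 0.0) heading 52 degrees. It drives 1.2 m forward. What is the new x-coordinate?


x_new = x0 + d*cos(theta)
= 0.3 + 1.2*cos(52)
= 0.3 + 0.7388
= 1.0388


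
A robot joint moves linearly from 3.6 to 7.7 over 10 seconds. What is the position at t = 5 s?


s = t/T = 5/10 = 0.5
p(t) = p0 + (pf-p0)*s
= 3.6 + (7.7 - 3.6) * 0.5
= 5.65


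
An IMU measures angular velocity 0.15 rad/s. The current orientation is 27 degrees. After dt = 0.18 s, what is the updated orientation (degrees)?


delta_theta = w * dt = 0.15 * 0.18 = 0.027 rad
= 1.547 deg
theta_new = 27 + 1.547 = 28.547 deg


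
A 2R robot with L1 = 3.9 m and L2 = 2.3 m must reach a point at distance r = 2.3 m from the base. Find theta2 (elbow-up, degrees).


cos(theta2) = (r^2 - L1^2 - L2^2) / (2*L1*L2)
cos(theta2) = (5.29 - 15.21 - 5.29) / 17.94
cos(theta2) = -0.847826
theta2 = 147.976 degrees


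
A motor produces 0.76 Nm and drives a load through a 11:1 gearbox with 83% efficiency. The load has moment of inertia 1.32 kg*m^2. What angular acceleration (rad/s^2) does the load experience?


tau_out = tau_motor * N * eta
= 0.76 * 11 * 0.83 = 6.9388 Nm
alpha = tau_out / I = 6.9388 / 1.32
= 5.2567 rad/s^2


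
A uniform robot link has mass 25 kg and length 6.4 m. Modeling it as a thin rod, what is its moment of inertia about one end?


I = (1/3) * m * L^2
= (1/3) * 25 * 6.4^2
= 0.333333 * 25 * 40.96
= 341.3333 kg*m^2


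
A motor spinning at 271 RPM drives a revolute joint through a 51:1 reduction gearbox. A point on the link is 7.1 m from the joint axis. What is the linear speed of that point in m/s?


omega_motor = 271 * 2*pi/60 = 28.3791 rad/s
omega_joint = omega_motor / 51 = 0.5565 rad/s
v = omega_joint * r = 0.5565 * 7.1
= 3.9508 m/s


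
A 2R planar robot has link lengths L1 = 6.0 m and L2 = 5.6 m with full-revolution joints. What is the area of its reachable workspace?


r_max = L1 + L2 = 11.6 m
r_min = |L1 - L2| = 0.4 m
Area = pi*(r_max^2 - r_min^2)
= pi*(134.56 - 0.16)
= pi * 134.4
= 422.2301 m^2


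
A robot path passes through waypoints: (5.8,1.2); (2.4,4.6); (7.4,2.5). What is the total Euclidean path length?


Segment lengths:
  seg1 = sqrt((-3.4)^2 + (3.4)^2) = 4.8083
  seg2 = sqrt((5.0)^2 + (-2.1)^2) = 5.4231
Total = 10.2314


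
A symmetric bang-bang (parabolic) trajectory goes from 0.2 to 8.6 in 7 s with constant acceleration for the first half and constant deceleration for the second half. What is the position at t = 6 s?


Symmetric rest-to-rest: each phase covers (pf-p0)/2 in time T/2. 0.5*a*(T/2)^2 = (pf-p0)/2 => a = 4*(pf-p0)/T^2
a = 4*(8.6-0.2)/7^2 = 0.6857
t = 6 is in the deceleration phase (t > T/2).
p = pf - 0.5*a*(T-t)^2 = 8.6 - 0.5*0.6857*1^2
= 8.2571


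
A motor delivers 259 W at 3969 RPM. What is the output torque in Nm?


omega = 3969 * 2*pi/60 = 415.6327 rad/s
tau = P / omega = 259 / 415.6327
= 0.6231 Nm


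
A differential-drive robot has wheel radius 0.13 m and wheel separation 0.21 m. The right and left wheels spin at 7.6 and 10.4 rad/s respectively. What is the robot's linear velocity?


vR = r*wR = 0.13*7.6 = 0.988 m/s
vL = r*wL = 0.13*10.4 = 1.352 m/s
v = (vR+vL)/2 = 1.17 m/s
omega = (vR-vL)/L = -1.7333 rad/s
linear velocity = 1.17 m/s


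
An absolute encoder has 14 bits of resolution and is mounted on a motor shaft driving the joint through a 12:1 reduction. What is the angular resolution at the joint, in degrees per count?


counts = 2^14 = 16384
effective counts at joint = 16384 * 12 = 196608
resolution = 360 / 196608
= 0.0018 deg/count


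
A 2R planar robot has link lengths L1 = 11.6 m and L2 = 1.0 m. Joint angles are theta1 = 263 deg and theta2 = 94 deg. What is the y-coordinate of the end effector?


Convert angles to radians: theta1 = 4.5902, theta2 = 1.6406
y = L1*sin(theta1) + L2*sin(theta1+theta2)
y = -11.5135 + -0.0523
y = -11.5659


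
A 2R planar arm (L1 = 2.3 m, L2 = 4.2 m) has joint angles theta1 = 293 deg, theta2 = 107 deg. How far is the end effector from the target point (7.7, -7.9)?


End effector via forward kinematics:
x = L1*cos(t1) + L2*cos(t1+t2) = 4.1161
y = L1*sin(t1) + L2*sin(t1+t2) = 0.5825
Distance to target:
d = sqrt((7.7 - 4.1161)^2 + (-7.9 - 0.5825)^2)
= sqrt(12.8446 + 71.9536)
= 9.2086 m


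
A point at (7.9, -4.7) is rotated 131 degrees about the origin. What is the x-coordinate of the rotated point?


x' = x*cos(theta) - y*sin(theta)
cos(131 deg) = -0.6561, sin(131 deg) = 0.7547
x' = 7.9 * -0.6561 - -4.7 * 0.7547
= -5.1829 - -3.5471
= -1.6357


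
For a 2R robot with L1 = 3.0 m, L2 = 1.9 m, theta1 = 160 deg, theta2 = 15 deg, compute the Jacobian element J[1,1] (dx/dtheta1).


J[1,1] = -L1*sin(t1) - L2*sin(t1+t2)
= -3.0*sin(160) - 1.9*sin(175)
= -1.1917


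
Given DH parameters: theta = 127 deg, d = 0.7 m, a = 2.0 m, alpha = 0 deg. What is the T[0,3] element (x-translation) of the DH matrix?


T[0,3] = a * cos(theta)
= 2.0 * cos(127 deg)
= 2.0 * -0.6018
= -1.2036


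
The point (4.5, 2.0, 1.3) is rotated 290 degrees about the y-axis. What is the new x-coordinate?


Rotation about y-axis: x' = x*cos(theta) + z*sin(theta)
= 4.5 * 0.342 + 1.3 * -0.9397
= 0.3175
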